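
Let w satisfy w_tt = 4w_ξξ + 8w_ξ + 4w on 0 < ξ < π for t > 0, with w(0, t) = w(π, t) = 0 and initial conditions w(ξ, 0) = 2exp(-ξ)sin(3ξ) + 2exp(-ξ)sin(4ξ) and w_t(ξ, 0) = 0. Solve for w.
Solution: Substitute w = exp(-ξ)u.
Then w_ξ = exp(-ξ)(u_ξ - u), w_ξξ = exp(-ξ)(u_ξξ - 2u_ξ + u), w_tt = exp(-ξ)u_tt; substituting and dividing by exp(-ξ), the lower-order terms cancel: u_tt = 4u_ξξ (standard wave equation).
Data for u: u(ξ,0) = exp(ξ)w(ξ,0) = 2sin(3ξ) + 2sin(4ξ); u_t(ξ,0) = exp(ξ)w_t(ξ,0) = 0. The boundary conditions carry over: u(0,t) = u(π,t) = 0.
Separating variables: u = Σ [A_n cos(ω_n t) + B_n sin(ω_n t)] sin(nξ), ω_n = 2n. From ICs: A_3=2, A_4=2.
So u(ξ,t) = 2sin(3ξ)cos(6t) + 2sin(4ξ)cos(8t), and w(ξ,t) = exp(-ξ)u(ξ,t).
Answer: w(ξ, t) = 2exp(-ξ)sin(3ξ)cos(6t) + 2exp(-ξ)sin(4ξ)cos(8t)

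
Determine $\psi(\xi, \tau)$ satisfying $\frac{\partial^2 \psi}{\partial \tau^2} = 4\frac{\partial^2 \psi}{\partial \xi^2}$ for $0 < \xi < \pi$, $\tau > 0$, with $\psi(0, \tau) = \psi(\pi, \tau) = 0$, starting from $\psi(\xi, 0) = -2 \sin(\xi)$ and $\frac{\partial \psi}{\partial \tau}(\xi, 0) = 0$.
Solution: Separating variables: $\psi = \sum [A_n \cos(\omega_n \tau) + B_n \sin(\omega_n \tau)] \sin(n\xi)$, $\omega_n = 2n$. From ICs: $A_1=-2$.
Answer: $\psi(\xi, \tau) = -2 \sin(\xi) \cos(2 \tau)$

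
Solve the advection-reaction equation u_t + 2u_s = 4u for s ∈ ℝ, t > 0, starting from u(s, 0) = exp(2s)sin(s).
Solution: Substitute u = exp(2s)w.
Then u_s = exp(2s)(w_s + 2w), u_t = exp(2s)w_t; substituting and dividing by exp(2s), the lower-order terms cancel: w_t + 2w_s = 0 (standard advection equation).
Data for w: w(s,0) = exp(-2s)u(s,0) = sin(s).
By characteristics (ds/dt = 2), w(s,t) = f(s - 2t) with f = w(·, 0).
So w(s,t) = sin(s - 2t), and u(s,t) = exp(2s)w(s,t).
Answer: u(s, t) = exp(2s)sin(s - 2t)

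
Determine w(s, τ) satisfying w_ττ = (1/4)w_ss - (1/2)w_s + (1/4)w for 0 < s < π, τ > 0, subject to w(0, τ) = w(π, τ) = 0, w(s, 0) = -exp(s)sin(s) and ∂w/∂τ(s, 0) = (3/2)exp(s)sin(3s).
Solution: Substitute w = exp(s)u, i.e. u = exp(-s)w.
By the product rule, w_s = exp(s)(u_s + u), w_ss = exp(s)(u_ss + 2u_s + u), w_ττ = exp(s)u_ττ.
Substituting into the PDE and dividing by exp(s): u_ττ = (1/4)(u_ss + 2u_s + u) - (1/2)(u_s + u) + (1/4)u.
The lower-order terms cancel, leaving the standard wave equation u_ττ = (1/4)u_ss.
Initial data for u: u(s,0) = exp(-s)w(s,0) = -sin(s); u_τ(s,0) = exp(-s)w_τ(s,0) = (3/2)sin(3s). The boundary conditions carry over: u(0,τ) = u(π,τ) = 0.
Solve for u:
  Using separation of variables u = X(s)T(τ):
  Eigenfunctions: sin(ns), n = 1, 2, 3, ...
  General solution: u(s, τ) = Σ [A_n cos(n τ/2) + B_n sin(n τ/2)] sin(ns)
  From u(s,0) = -sin(s): A_1=-1. From u_τ(s,0) = (3/2)sin(3s), using u_τ(s,0) = Σ ω_n B_n sin(ns) with ω_n = n/2: B_3 = (3/2)/(3/2) = 1.
Hence u(s,τ) = -sin(s)cos(τ/2) + sin(3s)sin(3τ/2).
Transform back: w(s,τ) = exp(s)u(s,τ).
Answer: w(s, τ) = -exp(s)sin(s)cos(τ/2) + exp(s)sin(3s)sin(3τ/2)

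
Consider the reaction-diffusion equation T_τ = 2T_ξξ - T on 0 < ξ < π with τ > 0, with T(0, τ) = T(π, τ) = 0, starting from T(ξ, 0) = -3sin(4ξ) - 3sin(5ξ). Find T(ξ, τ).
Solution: Substitute T = exp(-τ)u.
Then T_τ = exp(-τ)(u_τ - u), T_ξξ = exp(-τ)u_ξξ; substituting and dividing by exp(-τ), the lower-order terms cancel: u_τ = 2u_ξξ (standard heat equation).
Data for u: u(ξ,0) = T(ξ,0) = -3sin(4ξ) - 3sin(5ξ). The boundary conditions carry over: u(0,τ) = u(π,τ) = 0.
Separating variables: u = Σ c_n exp(-2n²τ) sin(nξ). From u(ξ,0) = -3sin(4ξ) - 3sin(5ξ): c_4=-3, c_5=-3.
So u(ξ,τ) = -3exp(-32τ)sin(4ξ) - 3exp(-50τ)sin(5ξ), and T(ξ,τ) = exp(-τ)u(ξ,τ).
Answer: T(ξ, τ) = -3exp(-33τ)sin(4ξ) - 3exp(-51τ)sin(5ξ)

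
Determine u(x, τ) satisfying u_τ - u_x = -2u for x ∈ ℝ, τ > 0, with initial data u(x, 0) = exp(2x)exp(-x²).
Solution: Substitute u = exp(2x)w.
Then u_x = exp(2x)(w_x + 2w), u_τ = exp(2x)w_τ; substituting and dividing by exp(2x), the lower-order terms cancel: w_τ - w_x = 0 (standard advection equation).
Data for w: w(x,0) = exp(-2x)u(x,0) = exp(-x²).
By characteristics (dx/dτ = -1), w(x,τ) = f(x + τ) with f = w(·, 0).
So w(x,τ) = exp(-(x + τ)²), and u(x,τ) = exp(2x)w(x,τ).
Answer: u(x, τ) = exp(2x)exp(-(x + τ)²)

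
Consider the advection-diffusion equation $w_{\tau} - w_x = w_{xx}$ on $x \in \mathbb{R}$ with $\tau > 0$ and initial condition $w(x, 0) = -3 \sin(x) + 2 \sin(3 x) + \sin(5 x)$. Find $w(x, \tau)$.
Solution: Moving frame: $\eta = x + \tau$, $\sigma = \tau$, $w = u(\eta,\sigma)$, so $w_{\tau} = u_{\sigma} + u_{\eta}$ and $w_{xx} = u_{\eta\eta}$.
Hence $w_{\tau} - w_x = u_{\sigma}$ and the PDE becomes the heat equation $u_{\sigma} = u_{\eta\eta}$ on $\eta \in \mathbb{R}$.
Initial data: $u(\eta,0) = w(\eta,0) = -3 \sin(\eta) + 2 \sin(3 \eta) + \sin(5 \eta)$. Each mode $\sin(n\eta)$ decays as $e^{-n^2\sigma}$ on $\mathbb{R}$, so $u(\eta,\sigma) = \sum c_n e^{-n^2\sigma} \sin(n\eta)$ with $c_1=-3, c_3=2, c_5=1$: $u(\eta,\sigma) = -3 e^{-\sigma} \sin(\eta) + 2 e^{-9 \sigma} \sin(3 \eta) + e^{-25 \sigma} \sin(5 \eta)$.
Substituting back: $w(x,\tau) = u(x + \tau, \tau)$.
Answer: $w(x, \tau) = -3 e^{-\tau} \sin(\tau + x) + 2 e^{-9 \tau} \sin(3 \tau + 3 x) + e^{-25 \tau} \sin(5 \tau + 5 x)$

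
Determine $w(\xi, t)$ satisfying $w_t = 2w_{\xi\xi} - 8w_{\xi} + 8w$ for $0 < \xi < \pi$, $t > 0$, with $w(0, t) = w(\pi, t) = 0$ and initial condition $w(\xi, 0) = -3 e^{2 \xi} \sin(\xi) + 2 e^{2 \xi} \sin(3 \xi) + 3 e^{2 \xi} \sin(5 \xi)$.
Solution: Substitute $w = e^{2\xi}u$.
Then $w_{\xi} = e^{2\xi}(u_{\xi} + 2u)$, $w_{\xi\xi} = e^{2\xi}(u_{\xi\xi} + 4u_{\xi} + 4u)$, $w_t = e^{2\xi}u_t$; substituting and dividing by $e^{2\xi}$, the lower-order terms cancel: $u_t = 2u_{\xi\xi}$ (standard heat equation).
Data for $u$: $u(\xi,0) = e^{-2\xi}w(\xi,0) = -3 \sin(\xi) + 2 \sin(3 \xi) + 3 \sin(5 \xi)$. The boundary conditions carry over: $u(0,t) = u(\pi,t) = 0$.
Separating variables: $u = \sum c_n e^{-2n^2t} \sin(n\xi)$. From $u(\xi,0) = -3 \sin(\xi) + 2 \sin(3 \xi) + 3 \sin(5 \xi)$: $c_1=-3, c_3=2, c_5=3$.
So $u(\xi,t) = -3 e^{-2 t} \sin(\xi) + 2 e^{-18 t} \sin(3 \xi) + 3 e^{-50 t} \sin(5 \xi)$, and $w(\xi,t) = e^{2\xi}u(\xi,t)$.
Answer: $w(\xi, t) = -3 e^{2 \xi} e^{-2 t} \sin(\xi) + 2 e^{2 \xi} e^{-18 t} \sin(3 \xi) + 3 e^{2 \xi} e^{-50 t} \sin(5 \xi)$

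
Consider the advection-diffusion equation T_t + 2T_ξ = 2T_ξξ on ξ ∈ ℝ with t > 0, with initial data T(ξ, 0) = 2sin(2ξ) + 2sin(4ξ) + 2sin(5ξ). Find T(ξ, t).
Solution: Moving frame: η = ξ - 2t, σ = t, T = u(η,σ), so T_t = u_σ - 2u_η and T_ξξ = u_ηη.
Hence T_t + 2T_ξ = u_σ and the PDE becomes the heat equation u_σ = 2u_ηη on η ∈ ℝ.
Initial data: u(η,0) = T(η,0) = 2sin(2η) + 2sin(4η) + 2sin(5η). Each mode sin(nη) decays as exp(-2n²σ) on ℝ, so u(η,σ) = Σ c_n exp(-2n²σ) sin(nη) with c_2=2, c_4=2, c_5=2: u(η,σ) = 2exp(-8σ)sin(2η) + 2exp(-32σ)sin(4η) + 2exp(-50σ)sin(5η).
Substituting back: T(ξ,t) = u(ξ - 2t, t).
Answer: T(ξ, t) = -2exp(-8t)sin(4t - 2ξ) - 2exp(-32t)sin(8t - 4ξ) - 2exp(-50t)sin(10t - 5ξ)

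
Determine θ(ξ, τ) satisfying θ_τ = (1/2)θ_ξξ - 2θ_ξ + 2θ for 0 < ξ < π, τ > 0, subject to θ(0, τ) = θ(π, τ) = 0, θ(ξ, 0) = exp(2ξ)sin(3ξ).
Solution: Substitute θ = exp(2ξ)u, i.e. u = exp(-2ξ)θ.
By the product rule, θ_ξ = exp(2ξ)(u_ξ + 2u), θ_ξξ = exp(2ξ)(u_ξξ + 4u_ξ + 4u), θ_τ = exp(2ξ)u_τ.
Substituting into the PDE and dividing by exp(2ξ): u_τ = (1/2)(u_ξξ + 4u_ξ + 4u) - 2(u_ξ + 2u) + 2u.
The lower-order terms cancel, leaving the standard heat equation u_τ = (1/2)u_ξξ.
Initial data for u: u(ξ,0) = exp(-2ξ)θ(ξ,0) = sin(3ξ). The boundary conditions carry over: u(0,τ) = u(π,τ) = 0.
Solve for u:
  Using separation of variables u = X(ξ)G(τ):
  Eigenfunctions: sin(nξ), n = 1, 2, 3, ...
  General solution: u(ξ, τ) = Σ c_n sin(nξ) exp(-n² τ/2)
  Matching u(ξ,0) = sin(3ξ) term by term: c_3=1.
Hence u(ξ,τ) = exp(-9τ/2)sin(3ξ).
Transform back: θ(ξ,τ) = exp(2ξ)u(ξ,τ).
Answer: θ(ξ, τ) = exp(2ξ)exp(-9τ/2)sin(3ξ)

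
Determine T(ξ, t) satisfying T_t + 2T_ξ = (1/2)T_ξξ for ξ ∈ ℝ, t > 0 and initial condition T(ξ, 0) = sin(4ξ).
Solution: Moving frame: η = ξ - 2t, σ = t, T = u(η,σ), so T_t = u_σ - 2u_η and T_ξξ = u_ηη.
Hence T_t + 2T_ξ = u_σ and the PDE becomes the heat equation u_σ = (1/2)u_ηη on η ∈ ℝ.
Initial data: u(η,0) = T(η,0) = sin(4η). Each mode sin(nη) decays as exp(-n²σ/2) on ℝ, so u(η,σ) = Σ c_n exp(-n²σ/2) sin(nη) with c_4=1: u(η,σ) = exp(-8σ)sin(4η).
Substituting back: T(ξ,t) = u(ξ - 2t, t).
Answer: T(ξ, t) = -exp(-8t)sin(8t - 4ξ)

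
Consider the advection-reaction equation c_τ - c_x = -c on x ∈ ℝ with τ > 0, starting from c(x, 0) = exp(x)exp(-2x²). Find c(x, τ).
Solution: Substitute c = exp(x)u, i.e. u = exp(-x)c.
By the product rule, c_x = exp(x)(u_x + u), c_τ = exp(x)u_τ.
Substituting into the PDE and dividing by exp(x): u_τ - (u_x + u) = -u.
The lower-order terms cancel, leaving the standard advection equation u_τ - u_x = 0.
Initial data for u: u(x,0) = exp(-x)c(x,0) = exp(-2x²).
Solve for u:
  By method of characteristics (waves move left with speed 1):
  Along characteristics x + τ = const, u is constant, so u(x,τ) = f(x + τ) with f = u(·, 0).
Hence u(x,τ) = exp(-2(x + τ)²).
Transform back: c(x,τ) = exp(x)u(x,τ).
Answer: c(x, τ) = exp(x)exp(-2(x + τ)²)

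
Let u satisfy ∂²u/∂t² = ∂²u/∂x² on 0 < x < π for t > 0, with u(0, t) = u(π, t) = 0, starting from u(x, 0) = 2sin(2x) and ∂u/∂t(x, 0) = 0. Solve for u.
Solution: Using separation of variables u = X(x)T(t):
Eigenfunctions: sin(nx), n = 1, 2, 3, ...
General solution: u(x, t) = Σ [A_n cos(n t) + B_n sin(n t)] sin(nx)
From u(x,0) = 2sin(2x): A_2=2. From u_t(x,0) = 0: all B_n = 0.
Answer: u(x, t) = 2sin(2x)cos(2t)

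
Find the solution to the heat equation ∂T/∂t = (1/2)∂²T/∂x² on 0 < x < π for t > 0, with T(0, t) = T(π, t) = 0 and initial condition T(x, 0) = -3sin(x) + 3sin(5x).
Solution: Separating variables: T = Σ c_n exp(-n²t/2) sin(nx). From T(x,0) = -3sin(x) + 3sin(5x): c_1=-3, c_5=3.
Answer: T(x, t) = -3exp(-t/2)sin(x) + 3exp(-25t/2)sin(5x)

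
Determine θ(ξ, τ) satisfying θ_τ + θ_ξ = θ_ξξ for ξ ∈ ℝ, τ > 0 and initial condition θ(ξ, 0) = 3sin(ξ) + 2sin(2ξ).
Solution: Moving frame: η = ξ - τ, σ = τ, θ = u(η,σ), so θ_τ = u_σ - u_η and θ_ξξ = u_ηη.
Hence θ_τ + θ_ξ = u_σ and the PDE becomes the heat equation u_σ = u_ηη on η ∈ ℝ.
Initial data: u(η,0) = θ(η,0) = 3sin(η) + 2sin(2η). Each mode sin(nη) decays as exp(-n²σ) on ℝ, so u(η,σ) = Σ c_n exp(-n²σ) sin(nη) with c_1=3, c_2=2: u(η,σ) = 3exp(-σ)sin(η) + 2exp(-4σ)sin(2η).
Substituting back: θ(ξ,τ) = u(ξ - τ, τ).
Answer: θ(ξ, τ) = 3exp(-τ)sin(ξ - τ) + 2exp(-4τ)sin(2ξ - 2τ)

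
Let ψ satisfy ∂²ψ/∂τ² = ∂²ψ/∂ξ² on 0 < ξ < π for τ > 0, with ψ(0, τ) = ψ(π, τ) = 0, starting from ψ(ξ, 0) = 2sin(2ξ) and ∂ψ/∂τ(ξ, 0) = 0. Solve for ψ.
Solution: Using separation of variables ψ = X(ξ)T(τ):
Eigenfunctions: sin(nξ), n = 1, 2, 3, ...
General solution: ψ(ξ, τ) = Σ [A_n cos(n τ) + B_n sin(n τ)] sin(nξ)
From ψ(ξ,0) = 2sin(2ξ): A_2=2. From ψ_τ(ξ,0) = 0: all B_n = 0.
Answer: ψ(ξ, τ) = 2sin(2ξ)cos(2τ)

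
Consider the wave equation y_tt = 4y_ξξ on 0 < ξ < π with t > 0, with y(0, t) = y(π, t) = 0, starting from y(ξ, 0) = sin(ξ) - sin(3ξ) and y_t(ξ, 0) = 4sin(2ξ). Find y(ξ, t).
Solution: Separating variables: y = Σ [A_n cos(ω_n t) + B_n sin(ω_n t)] sin(nξ), ω_n = 2n. From ICs (B_n = velocity coefficient / ω_n): A_1=1, A_3=-1, B_2=1.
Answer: y(ξ, t) = sin(4t)sin(2ξ) + sin(ξ)cos(2t) - sin(3ξ)cos(6t)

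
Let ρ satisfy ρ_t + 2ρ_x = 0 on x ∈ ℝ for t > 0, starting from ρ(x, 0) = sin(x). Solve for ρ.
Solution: By characteristics (dx/dt = 2), ρ(x,t) = f(x - 2t) with f = ρ(·, 0).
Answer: ρ(x, t) = -sin(2t - x)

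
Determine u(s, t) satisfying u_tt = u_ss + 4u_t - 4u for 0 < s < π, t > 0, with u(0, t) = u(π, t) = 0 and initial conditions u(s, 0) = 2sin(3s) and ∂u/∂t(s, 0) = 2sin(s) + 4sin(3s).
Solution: Substitute u = exp(2t)w, i.e. w = exp(-2t)u.
By the product rule, u_t = exp(2t)(w_t + 2w), u_tt = exp(2t)(w_tt + 4w_t + 4w), u_ss = exp(2t)w_ss.
Substituting into the PDE and dividing by exp(2t): w_tt + 4w_t + 4w = w_ss + 4(w_t + 2w) - 4w.
The lower-order terms cancel, leaving the standard wave equation w_tt = w_ss.
Initial data for w: w(s,0) = u(s,0) = 2sin(3s); w_t(s,0) = u_t(s,0) - 2u(s,0) = 2sin(s). The boundary conditions carry over: w(0,t) = w(π,t) = 0.
Solve for w:
  Using separation of variables w = X(s)T(t):
  Eigenfunctions: sin(ns), n = 1, 2, 3, ...
  General solution: w(s, t) = Σ [A_n cos(n t) + B_n sin(n t)] sin(ns)
  From w(s,0) = 2sin(3s): A_3=2. From w_t(s,0) = 2sin(s), using w_t(s,0) = Σ ω_n B_n sin(ns) with ω_n = n: B_1 = 2/1 = 2.
Hence w(s,t) = 2sin(s)sin(t) + 2sin(3s)cos(3t).
Transform back: u(s,t) = exp(2t)w(s,t).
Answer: u(s, t) = 2exp(2t)sin(s)sin(t) + 2exp(2t)sin(3s)cos(3t)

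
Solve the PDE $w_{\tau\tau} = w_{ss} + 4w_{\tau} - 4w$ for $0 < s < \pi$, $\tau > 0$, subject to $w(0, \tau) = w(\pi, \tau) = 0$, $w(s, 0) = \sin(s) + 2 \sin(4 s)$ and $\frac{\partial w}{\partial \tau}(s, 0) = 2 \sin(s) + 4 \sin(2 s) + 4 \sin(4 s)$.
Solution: Substitute $w = e^{2\tau}u$.
Then $w_{\tau} = e^{2\tau}(u_{\tau} + 2u)$, $w_{\tau\tau} = e^{2\tau}(u_{\tau\tau} + 4u_{\tau} + 4u)$, $w_{ss} = e^{2\tau}u_{ss}$; substituting and dividing by $e^{2\tau}$, the lower-order terms cancel: $u_{\tau\tau} = u_{ss}$ (standard wave equation).
Data for $u$: $u(s,0) = w(s,0) = \sin(s) + 2 \sin(4 s)$; $u_{\tau}(s,0) = w_{\tau}(s,0) - 2w(s,0) = 4 \sin(2 s)$. The boundary conditions carry over: $u(0,\tau) = u(\pi,\tau) = 0$.
Separating variables: $u = \sum [A_n \cos(\omega_n \tau) + B_n \sin(\omega_n \tau)] \sin(ns)$, $\omega_n = n$. From ICs ($B_n$ = velocity coefficient / $\omega_n$): $A_1=1, A_4=2, B_2=2$.
So $u(s,\tau) = \sin(s) \cos(\tau) + 2 \sin(2 s) \sin(2 \tau) + 2 \sin(4 s) \cos(4 \tau)$, and $w(s,\tau) = e^{2\tau}u(s,\tau)$.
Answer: $w(s, \tau) = 2 e^{2 \tau} \sin(2 \tau) \sin(2 s) + e^{2 \tau} \sin(s) \cos(\tau) + 2 e^{2 \tau} \sin(4 s) \cos(4 \tau)$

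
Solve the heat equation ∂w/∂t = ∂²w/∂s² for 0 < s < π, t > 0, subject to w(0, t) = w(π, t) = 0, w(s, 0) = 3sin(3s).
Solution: Separating variables: w = Σ c_n exp(-n²t) sin(ns). From w(s,0) = 3sin(3s): c_3=3.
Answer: w(s, t) = 3exp(-9t)sin(3s)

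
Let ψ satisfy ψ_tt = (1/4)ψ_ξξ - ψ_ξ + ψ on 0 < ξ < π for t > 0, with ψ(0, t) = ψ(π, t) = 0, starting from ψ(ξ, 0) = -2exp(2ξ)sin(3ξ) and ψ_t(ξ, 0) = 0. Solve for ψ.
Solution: Substitute ψ = exp(2ξ)u, i.e. u = exp(-2ξ)ψ.
By the product rule, ψ_ξ = exp(2ξ)(u_ξ + 2u), ψ_ξξ = exp(2ξ)(u_ξξ + 4u_ξ + 4u), ψ_tt = exp(2ξ)u_tt.
Substituting into the PDE and dividing by exp(2ξ): u_tt = (1/4)(u_ξξ + 4u_ξ + 4u) - (u_ξ + 2u) + u.
The lower-order terms cancel, leaving the standard wave equation u_tt = (1/4)u_ξξ.
Initial data for u: u(ξ,0) = exp(-2ξ)ψ(ξ,0) = -2sin(3ξ); u_t(ξ,0) = exp(-2ξ)ψ_t(ξ,0) = 0. The boundary conditions carry over: u(0,t) = u(π,t) = 0.
Solve for u:
  Using separation of variables u = X(ξ)T(t):
  Eigenfunctions: sin(nξ), n = 1, 2, 3, ...
  General solution: u(ξ, t) = Σ [A_n cos(n t/2) + B_n sin(n t/2)] sin(nξ)
  From u(ξ,0) = -2sin(3ξ): A_3=-2. From u_t(ξ,0) = 0: all B_n = 0.
Hence u(ξ,t) = -2sin(3ξ)cos(3t/2).
Transform back: ψ(ξ,t) = exp(2ξ)u(ξ,t).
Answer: ψ(ξ, t) = -2exp(2ξ)sin(3ξ)cos(3t/2)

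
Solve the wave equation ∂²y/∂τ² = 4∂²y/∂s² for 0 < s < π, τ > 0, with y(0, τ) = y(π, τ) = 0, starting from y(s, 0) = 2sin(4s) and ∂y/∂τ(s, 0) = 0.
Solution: Using separation of variables y = X(s)T(τ):
Eigenfunctions: sin(ns), n = 1, 2, 3, ...
General solution: y(s, τ) = Σ [A_n cos(2n τ) + B_n sin(2n τ)] sin(ns)
From y(s,0) = 2sin(4s): A_4=2. From y_τ(s,0) = 0: all B_n = 0.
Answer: y(s, τ) = 2sin(4s)cos(8τ)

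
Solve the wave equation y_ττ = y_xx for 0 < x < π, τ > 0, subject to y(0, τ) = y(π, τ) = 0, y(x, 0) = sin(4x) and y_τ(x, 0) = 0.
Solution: Separating variables: y = Σ [A_n cos(ω_n τ) + B_n sin(ω_n τ)] sin(nx), ω_n = n. From ICs: A_4=1.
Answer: y(x, τ) = sin(4x)cos(4τ)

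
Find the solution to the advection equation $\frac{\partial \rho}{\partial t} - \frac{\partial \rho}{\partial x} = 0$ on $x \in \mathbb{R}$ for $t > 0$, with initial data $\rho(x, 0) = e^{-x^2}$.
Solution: By characteristics ($dx/dt = -1$), $\rho(x,t) = f(x + t)$ with $f = \rho( \cdot , 0)$.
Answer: $\rho(x, t) = e^{-(t + x)^2}$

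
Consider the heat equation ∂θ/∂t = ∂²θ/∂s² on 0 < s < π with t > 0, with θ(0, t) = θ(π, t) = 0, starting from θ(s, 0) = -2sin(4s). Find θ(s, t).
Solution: Using separation of variables θ = X(s)G(t):
Eigenfunctions: sin(ns), n = 1, 2, 3, ...
General solution: θ(s, t) = Σ c_n sin(ns) exp(-n² t)
Matching θ(s,0) = -2sin(4s) term by term: c_4=-2.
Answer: θ(s, t) = -2exp(-16t)sin(4s)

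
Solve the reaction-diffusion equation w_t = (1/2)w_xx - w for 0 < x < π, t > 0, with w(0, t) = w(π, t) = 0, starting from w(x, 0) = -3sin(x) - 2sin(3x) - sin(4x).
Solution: Substitute w = exp(-t)u, i.e. u = exp(t)w.
By the product rule, w_t = exp(-t)(u_t - u), w_xx = exp(-t)u_xx.
Substituting into the PDE and dividing by exp(-t): u_t - u = (1/2)u_xx - u.
The lower-order terms cancel, leaving the standard heat equation u_t = (1/2)u_xx.
Initial data for u: u(x,0) = w(x,0) = -3sin(x) - 2sin(3x) - sin(4x). The boundary conditions carry over: u(0,t) = u(π,t) = 0.
Solve for u:
  Using separation of variables u = X(x)T(t):
  Eigenfunctions: sin(nx), n = 1, 2, 3, ...
  General solution: u(x, t) = Σ c_n sin(nx) exp(-n² t/2)
  Matching u(x,0) = -3sin(x) - 2sin(3x) - sin(4x) term by term: c_1=-3, c_3=-2, c_4=-1.
Hence u(x,t) = -exp(-8t)sin(4x) - 3exp(-t/2)sin(x) - 2exp(-9t/2)sin(3x).
Transform back: w(x,t) = exp(-t)u(x,t).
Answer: w(x, t) = -exp(-9t)sin(4x) - 3exp(-3t/2)sin(x) - 2exp(-11t/2)sin(3x)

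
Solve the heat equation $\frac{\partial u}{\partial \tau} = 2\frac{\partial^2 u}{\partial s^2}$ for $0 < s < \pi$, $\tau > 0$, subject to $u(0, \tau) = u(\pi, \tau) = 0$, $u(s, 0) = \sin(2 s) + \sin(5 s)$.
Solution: Using separation of variables $u = X(s)T(\tau)$:
Eigenfunctions: $\sin(ns)$, $n = 1, 2, 3, \ldots$
General solution: $u(s, \tau) = \sum c_n \sin(ns) e^{-2n^2 \tau}$
Matching $u(s,0) = \sin(2 s) + \sin(5 s)$ term by term: $c_2=1, c_5=1$.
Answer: $u(s, \tau) = e^{-8 \tau} \sin(2 s) + e^{-50 \tau} \sin(5 s)$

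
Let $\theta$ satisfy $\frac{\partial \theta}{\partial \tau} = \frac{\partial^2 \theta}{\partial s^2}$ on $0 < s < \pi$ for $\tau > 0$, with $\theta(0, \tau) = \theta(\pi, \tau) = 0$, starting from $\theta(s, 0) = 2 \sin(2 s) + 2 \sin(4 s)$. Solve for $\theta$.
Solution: Using separation of variables $\theta = X(s)G(\tau)$:
Eigenfunctions: $\sin(ns)$, $n = 1, 2, 3, \ldots$
General solution: $\theta(s, \tau) = \sum c_n \sin(ns) e^{-n^2 \tau}$
Matching $\theta(s,0) = 2 \sin(2 s) + 2 \sin(4 s)$ term by term: $c_2=2, c_4=2$.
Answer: $\theta(s, \tau) = 2 e^{-4 \tau} \sin(2 s) + 2 e^{-16 \tau} \sin(4 s)$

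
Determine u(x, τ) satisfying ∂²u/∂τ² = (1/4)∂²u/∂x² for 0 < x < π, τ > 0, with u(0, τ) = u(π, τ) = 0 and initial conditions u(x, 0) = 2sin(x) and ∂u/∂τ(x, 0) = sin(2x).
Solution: Separating variables: u = Σ [A_n cos(ω_n τ) + B_n sin(ω_n τ)] sin(nx), ω_n = n/2. From ICs (B_n = velocity coefficient / ω_n): A_1=2, B_2=1.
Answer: u(x, τ) = 2sin(x)cos(τ/2) + sin(2x)sin(τ)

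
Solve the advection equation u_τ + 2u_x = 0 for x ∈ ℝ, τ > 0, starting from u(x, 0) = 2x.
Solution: By method of characteristics (waves move right with speed 2):
Along characteristics x - 2τ = const, u is constant, so u(x,τ) = f(x - 2τ) with f = u(·, 0).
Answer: u(x, τ) = 2x - 4τ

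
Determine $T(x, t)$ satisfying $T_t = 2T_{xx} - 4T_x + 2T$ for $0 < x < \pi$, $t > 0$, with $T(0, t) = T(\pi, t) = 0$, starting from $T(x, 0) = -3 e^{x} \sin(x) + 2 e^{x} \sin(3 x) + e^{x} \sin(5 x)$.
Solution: Substitute $T = e^{x}u$, i.e. $u = e^{-x}T$.
By the product rule, $T_x = e^{x}(u_x + u)$, $T_{xx} = e^{x}(u_{xx} + 2u_x + u)$, $T_t = e^{x}u_t$.
Substituting into the PDE and dividing by $e^{x}$: $u_t = 2(u_{xx} + 2u_x + u) - 4(u_x + u) + 2u$.
The lower-order terms cancel, leaving the standard heat equation $u_t = 2u_{xx}$.
Initial data for $u$: $u(x,0) = e^{-x}T(x,0) = -3 \sin(x) + 2 \sin(3 x) + \sin(5 x)$. The boundary conditions carry over: $u(0,t) = u(\pi,t) = 0$.
Solve for $u$:
  Using separation of variables $u = X(x)G(t)$:
  Eigenfunctions: $\sin(nx)$, $n = 1, 2, 3, \ldots$
  General solution: $u(x, t) = \sum c_n \sin(nx) e^{-2n^2 t}$
  Matching $u(x,0) = -3 \sin(x) + 2 \sin(3 x) + \sin(5 x)$ term by term: $c_1=-3, c_3=2, c_5=1$.
Hence $u(x,t) = -3 e^{-2 t} \sin(x) + 2 e^{-18 t} \sin(3 x) + e^{-50 t} \sin(5 x)$.
Transform back: $T(x,t) = e^{x}u(x,t)$.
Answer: $T(x, t) = -3 e^{-2 t} e^{x} \sin(x) + 2 e^{-18 t} e^{x} \sin(3 x) + e^{-50 t} e^{x} \sin(5 x)$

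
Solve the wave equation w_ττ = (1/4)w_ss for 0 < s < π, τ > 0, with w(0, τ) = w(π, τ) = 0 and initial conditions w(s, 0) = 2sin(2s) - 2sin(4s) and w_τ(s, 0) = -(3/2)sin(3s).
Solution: Separating variables: w = Σ [A_n cos(ω_n τ) + B_n sin(ω_n τ)] sin(ns), ω_n = n/2. From ICs (B_n = velocity coefficient / ω_n): A_2=2, A_4=-2, B_3=-1.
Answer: w(s, τ) = 2sin(2s)cos(τ) - sin(3s)sin(3τ/2) - 2sin(4s)cos(2τ)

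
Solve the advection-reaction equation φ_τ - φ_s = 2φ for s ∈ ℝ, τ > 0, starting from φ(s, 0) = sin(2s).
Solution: Substitute φ = exp(2τ)u, i.e. u = exp(-2τ)φ.
By the product rule, φ_τ = exp(2τ)(u_τ + 2u), φ_s = exp(2τ)u_s.
Substituting into the PDE and dividing by exp(2τ): u_τ + 2u - u_s = 2u.
The lower-order terms cancel, leaving the standard advection equation u_τ - u_s = 0.
Initial data for u: u(s,0) = φ(s,0) = sin(2s).
Solve for u:
  By method of characteristics (waves move left with speed 1):
  Along characteristics s + τ = const, u is constant, so u(s,τ) = f(s + τ) with f = u(·, 0).
Hence u(s,τ) = sin(2s + 2τ).
Transform back: φ(s,τ) = exp(2τ)u(s,τ).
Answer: φ(s, τ) = exp(2τ)sin(2s + 2τ)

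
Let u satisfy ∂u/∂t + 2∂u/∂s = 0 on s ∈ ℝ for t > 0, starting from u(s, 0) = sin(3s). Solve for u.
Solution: By characteristics (ds/dt = 2), u(s,t) = f(s - 2t) with f = u(·, 0).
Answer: u(s, t) = sin(3s - 6t)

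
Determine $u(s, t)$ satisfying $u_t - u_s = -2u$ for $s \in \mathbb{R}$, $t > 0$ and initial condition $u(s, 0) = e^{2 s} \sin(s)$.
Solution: Substitute $u = e^{2s}w$, i.e. $w = e^{-2s}u$.
By the product rule, $u_s = e^{2s}(w_s + 2w)$, $u_t = e^{2s}w_t$.
Substituting into the PDE and dividing by $e^{2s}$: $w_t - (w_s + 2w) = -2w$.
The lower-order terms cancel, leaving the standard advection equation $w_t - w_s = 0$.
Initial data for $w$: $w(s,0) = e^{-2s}u(s,0) = \sin(s)$.
Solve for $w$:
  By method of characteristics (waves move left with speed 1):
  Along characteristics $s + t =$ const, $w$ is constant, so $w(s,t) = f(s + t)$ with $f = w( \cdot , 0)$.
Hence $w(s,t) = \sin(s + t)$.
Transform back: $u(s,t) = e^{2s}w(s,t)$.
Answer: $u(s, t) = e^{2 s} \sin(s + t)$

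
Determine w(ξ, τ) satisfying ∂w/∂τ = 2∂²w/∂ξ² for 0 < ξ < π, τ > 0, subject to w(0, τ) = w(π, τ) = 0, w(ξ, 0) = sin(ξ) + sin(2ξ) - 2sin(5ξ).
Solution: Using separation of variables w = X(ξ)T(τ):
Eigenfunctions: sin(nξ), n = 1, 2, 3, ...
General solution: w(ξ, τ) = Σ c_n sin(nξ) exp(-2n² τ)
Matching w(ξ,0) = sin(ξ) + sin(2ξ) - 2sin(5ξ) term by term: c_1=1, c_2=1, c_5=-2.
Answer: w(ξ, τ) = exp(-2τ)sin(ξ) + exp(-8τ)sin(2ξ) - 2exp(-50τ)sin(5ξ)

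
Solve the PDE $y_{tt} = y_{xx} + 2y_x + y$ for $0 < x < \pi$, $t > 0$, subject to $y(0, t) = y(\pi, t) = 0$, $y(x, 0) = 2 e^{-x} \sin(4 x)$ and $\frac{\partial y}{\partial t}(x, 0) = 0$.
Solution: Substitute $y = e^{-x}u$, i.e. $u = e^{x}y$.
By the product rule, $y_x = e^{-x}(u_x - u)$, $y_{xx} = e^{-x}(u_{xx} - 2u_x + u)$, $y_{tt} = e^{-x}u_{tt}$.
Substituting into the PDE and dividing by $e^{-x}$: $u_{tt} = (u_{xx} - 2u_x + u) + 2(u_x - u) + u$.
The lower-order terms cancel, leaving the standard wave equation $u_{tt} = u_{xx}$.
Initial data for $u$: $u(x,0) = e^{x}y(x,0) = 2 \sin(4 x)$; $u_t(x,0) = e^{x}y_t(x,0) = 0$. The boundary conditions carry over: $u(0,t) = u(\pi,t) = 0$.
Solve for $u$:
  Using separation of variables $u = X(x)T(t)$:
  Eigenfunctions: $\sin(nx)$, $n = 1, 2, 3, \ldots$
  General solution: $u(x, t) = \sum [A_n \cos(n t) + B_n \sin(n t)] \sin(nx)$
  From $u(x,0) = 2 \sin(4 x)$: $A_4=2$. From $u_t(x,0) = 0$: all $B_n = 0$.
Hence $u(x,t) = 2 \sin(4 x) \cos(4 t)$.
Transform back: $y(x,t) = e^{-x}u(x,t)$.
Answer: $y(x, t) = 2 e^{-x} \sin(4 x) \cos(4 t)$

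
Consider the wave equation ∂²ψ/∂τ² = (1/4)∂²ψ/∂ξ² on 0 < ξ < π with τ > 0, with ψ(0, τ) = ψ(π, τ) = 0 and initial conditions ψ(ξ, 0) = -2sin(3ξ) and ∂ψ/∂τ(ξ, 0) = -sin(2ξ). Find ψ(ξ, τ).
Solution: Using separation of variables ψ = X(ξ)T(τ):
Eigenfunctions: sin(nξ), n = 1, 2, 3, ...
General solution: ψ(ξ, τ) = Σ [A_n cos(n τ/2) + B_n sin(n τ/2)] sin(nξ)
From ψ(ξ,0) = -2sin(3ξ): A_3=-2. From ψ_τ(ξ,0) = -sin(2ξ), using ψ_τ(ξ,0) = Σ ω_n B_n sin(nξ) with ω_n = n/2: B_2 = (-1)/1 = -1.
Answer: ψ(ξ, τ) = -sin(2ξ)sin(τ) - 2sin(3ξ)cos(3τ/2)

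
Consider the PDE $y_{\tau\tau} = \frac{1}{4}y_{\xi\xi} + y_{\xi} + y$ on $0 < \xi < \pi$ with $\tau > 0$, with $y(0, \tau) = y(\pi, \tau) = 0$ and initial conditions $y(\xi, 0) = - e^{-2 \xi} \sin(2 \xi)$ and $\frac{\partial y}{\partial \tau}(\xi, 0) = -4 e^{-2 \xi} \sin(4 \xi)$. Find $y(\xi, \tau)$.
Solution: Substitute $y = e^{-2\xi}u$, i.e. $u = e^{2\xi}y$.
By the product rule, $y_{\xi} = e^{-2\xi}(u_{\xi} - 2u)$, $y_{\xi\xi} = e^{-2\xi}(u_{\xi\xi} - 4u_{\xi} + 4u)$, $y_{\tau\tau} = e^{-2\xi}u_{\tau\tau}$.
Substituting into the PDE and dividing by $e^{-2\xi}$: $u_{\tau\tau} = \frac{1}{4}(u_{\xi\xi} - 4u_{\xi} + 4u) + (u_{\xi} - 2u) + u$.
The lower-order terms cancel, leaving the standard wave equation $u_{\tau\tau} = \frac{1}{4}u_{\xi\xi}$.
Initial data for $u$: $u(\xi,0) = e^{2\xi}y(\xi,0) = - \sin(2 \xi)$; $u_{\tau}(\xi,0) = e^{2\xi}y_{\tau}(\xi,0) = -4 \sin(4 \xi)$. The boundary conditions carry over: $u(0,\tau) = u(\pi,\tau) = 0$.
Solve for $u$:
  Using separation of variables $u = X(\xi)T(\tau)$:
  Eigenfunctions: $\sin(n\xi)$, $n = 1, 2, 3, \ldots$
  General solution: $u(\xi, \tau) = \sum [A_n \cos(n \tau/2) + B_n \sin(n \tau/2)] \sin(n\xi)$
  From $u(\xi,0) = - \sin(2 \xi)$: $A_2=-1$. From $u_{\tau}(\xi,0) = -4 \sin(4 \xi)$, using $u_{\tau}(\xi,0) = \sum \omega_n B_n \sin(n\xi)$ with $\omega_n = n/2$: $B_4 = (-4)/2 = -2$.
Hence $u(\xi,\tau) = - \sin(2 \xi) \cos(\tau) - 2 \sin(4 \xi) \sin(2 \tau)$.
Transform back: $y(\xi,\tau) = e^{-2\xi}u(\xi,\tau)$.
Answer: $y(\xi, \tau) = -2 e^{-2 \xi} \sin(2 \tau) \sin(4 \xi) -  e^{-2 \xi} \sin(2 \xi) \cos(\tau)$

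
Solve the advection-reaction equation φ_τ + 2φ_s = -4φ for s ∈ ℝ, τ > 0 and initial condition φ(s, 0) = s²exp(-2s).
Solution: Substitute φ = exp(-2s)u, i.e. u = exp(2s)φ.
By the product rule, φ_s = exp(-2s)(u_s - 2u), φ_τ = exp(-2s)u_τ.
Substituting into the PDE and dividing by exp(-2s): u_τ + 2(u_s - 2u) = -4u.
The lower-order terms cancel, leaving the standard advection equation u_τ + 2u_s = 0.
Initial data for u: u(s,0) = exp(2s)φ(s,0) = s².
Solve for u:
  By method of characteristics (waves move right with speed 2):
  Along characteristics s - 2τ = const, u is constant, so u(s,τ) = f(s - 2τ) with f = u(·, 0).
Hence u(s,τ) = s² - 4sτ + 4τ².
Transform back: φ(s,τ) = exp(-2s)u(s,τ).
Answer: φ(s, τ) = s²exp(-2s) - 4sτexp(-2s) + 4τ²exp(-2s)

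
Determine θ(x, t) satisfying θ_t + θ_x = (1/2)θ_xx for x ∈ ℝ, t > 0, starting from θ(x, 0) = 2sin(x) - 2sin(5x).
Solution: Change to a moving frame: let η = x - t, σ = t and write θ(x,t) = u(η,σ).
By the chain rule θ_t = u_σ - u_η, θ_x = u_η, θ_xx = u_ηη.
Then θ_t + θ_x = u_σ: the advection term cancels and the PDE becomes the heat equation u_σ = (1/2)u_ηη on η ∈ ℝ.
Initial data: u(η,0) = θ(η,0) = 2sin(η) - 2sin(5η).
On η ∈ ℝ each mode satisfies (sin(nη))″ = -n² sin(nη), so exp(-n²σ/2) sin(nη) solves the heat equation; by superposition u(η,σ) = Σ c_n exp(-n²σ/2) sin(nη).
Reading off the coefficients: c_1=2, c_5=-2, so u(η,σ) = 2exp(-σ/2)sin(η) - 2exp(-25σ/2)sin(5η).
Substituting back η = x - t, σ = t: θ(x,t) = u(x - t, t).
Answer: θ(x, t) = -2exp(-t/2)sin(t - x) + 2exp(-25t/2)sin(5t - 5x)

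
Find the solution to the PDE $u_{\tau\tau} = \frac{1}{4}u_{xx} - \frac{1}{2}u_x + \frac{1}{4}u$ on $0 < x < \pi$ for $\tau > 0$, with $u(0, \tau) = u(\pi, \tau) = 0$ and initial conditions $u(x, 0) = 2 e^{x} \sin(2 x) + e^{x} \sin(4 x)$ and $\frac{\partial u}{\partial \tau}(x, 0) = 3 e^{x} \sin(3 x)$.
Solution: Substitute $u = e^{x}w$.
Then $u_x = e^{x}(w_x + w)$, $u_{xx} = e^{x}(w_{xx} + 2w_x + w)$, $u_{\tau\tau} = e^{x}w_{\tau\tau}$; substituting and dividing by $e^{x}$, the lower-order terms cancel: $w_{\tau\tau} = \frac{1}{4}w_{xx}$ (standard wave equation).
Data for $w$: $w(x,0) = e^{-x}u(x,0) = 2 \sin(2 x) + \sin(4 x)$; $w_{\tau}(x,0) = e^{-x}u_{\tau}(x,0) = 3 \sin(3 x)$. The boundary conditions carry over: $w(0,\tau) = w(\pi,\tau) = 0$.
Separating variables: $w = \sum [A_n \cos(\omega_n \tau) + B_n \sin(\omega_n \tau)] \sin(nx)$, $\omega_n = n/2$. From ICs ($B_n$ = velocity coefficient / $\omega_n$): $A_2=2, A_4=1, B_3=2$.
So $w(x,\tau) = 2 \sin(2 x) \cos(\tau) + 2 \sin(3 x) \sin(3 \tau/2) + \sin(4 x) \cos(2 \tau)$, and $u(x,\tau) = e^{x}w(x,\tau)$.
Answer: $u(x, \tau) = 2 e^{x} \sin(3 \tau/2) \sin(3 x) + 2 e^{x} \sin(2 x) \cos(\tau) + e^{x} \sin(4 x) \cos(2 \tau)$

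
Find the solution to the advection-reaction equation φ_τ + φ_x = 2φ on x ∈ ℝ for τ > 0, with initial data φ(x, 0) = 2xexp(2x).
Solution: Substitute φ = exp(2x)u, i.e. u = exp(-2x)φ.
By the product rule, φ_x = exp(2x)(u_x + 2u), φ_τ = exp(2x)u_τ.
Substituting into the PDE and dividing by exp(2x): u_τ + (u_x + 2u) = 2u.
The lower-order terms cancel, leaving the standard advection equation u_τ + u_x = 0.
Initial data for u: u(x,0) = exp(-2x)φ(x,0) = 2x.
Solve for u:
  By method of characteristics (waves move right with speed 1):
  Along characteristics x - τ = const, u is constant, so u(x,τ) = f(x - τ) with f = u(·, 0).
Hence u(x,τ) = 2x - 2τ.
Transform back: φ(x,τ) = exp(2x)u(x,τ).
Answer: φ(x, τ) = 2xexp(2x) - 2τexp(2x)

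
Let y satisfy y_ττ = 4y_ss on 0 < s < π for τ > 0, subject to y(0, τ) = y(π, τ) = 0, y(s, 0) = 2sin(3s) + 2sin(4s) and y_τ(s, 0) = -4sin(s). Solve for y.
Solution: Separating variables: y = Σ [A_n cos(ω_n τ) + B_n sin(ω_n τ)] sin(ns), ω_n = 2n. From ICs (B_n = velocity coefficient / ω_n): A_3=2, A_4=2, B_1=-2.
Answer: y(s, τ) = -2sin(s)sin(2τ) + 2sin(3s)cos(6τ) + 2sin(4s)cos(8τ)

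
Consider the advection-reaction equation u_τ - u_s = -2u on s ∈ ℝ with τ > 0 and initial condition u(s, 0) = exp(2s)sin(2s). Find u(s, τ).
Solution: Substitute u = exp(2s)w.
Then u_s = exp(2s)(w_s + 2w), u_τ = exp(2s)w_τ; substituting and dividing by exp(2s), the lower-order terms cancel: w_τ - w_s = 0 (standard advection equation).
Data for w: w(s,0) = exp(-2s)u(s,0) = sin(2s).
By characteristics (ds/dτ = -1), w(s,τ) = f(s + τ) with f = w(·, 0).
So w(s,τ) = sin(2s + 2τ), and u(s,τ) = exp(2s)w(s,τ).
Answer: u(s, τ) = exp(2s)sin(2s + 2τ)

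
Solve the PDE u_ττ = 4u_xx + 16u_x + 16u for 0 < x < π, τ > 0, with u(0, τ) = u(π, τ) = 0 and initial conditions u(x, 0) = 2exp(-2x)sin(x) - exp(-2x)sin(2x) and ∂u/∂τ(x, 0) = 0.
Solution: Substitute u = exp(-2x)w.
Then u_x = exp(-2x)(w_x - 2w), u_xx = exp(-2x)(w_xx - 4w_x + 4w), u_ττ = exp(-2x)w_ττ; substituting and dividing by exp(-2x), the lower-order terms cancel: w_ττ = 4w_xx (standard wave equation).
Data for w: w(x,0) = exp(2x)u(x,0) = 2sin(x) - sin(2x); w_τ(x,0) = exp(2x)u_τ(x,0) = 0. The boundary conditions carry over: w(0,τ) = w(π,τ) = 0.
Separating variables: w = Σ [A_n cos(ω_n τ) + B_n sin(ω_n τ)] sin(nx), ω_n = 2n. From ICs: A_1=2, A_2=-1.
So w(x,τ) = 2sin(x)cos(2τ) - sin(2x)cos(4τ), and u(x,τ) = exp(-2x)w(x,τ).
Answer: u(x, τ) = 2exp(-2x)sin(x)cos(2τ) - exp(-2x)sin(2x)cos(4τ)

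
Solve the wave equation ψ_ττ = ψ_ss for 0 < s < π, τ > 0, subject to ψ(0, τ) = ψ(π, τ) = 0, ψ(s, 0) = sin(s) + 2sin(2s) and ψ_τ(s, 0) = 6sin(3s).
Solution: Using separation of variables ψ = X(s)T(τ):
Eigenfunctions: sin(ns), n = 1, 2, 3, ...
General solution: ψ(s, τ) = Σ [A_n cos(n τ) + B_n sin(n τ)] sin(ns)
From ψ(s,0) = sin(s) + 2sin(2s): A_1=1, A_2=2. From ψ_τ(s,0) = 6sin(3s), using ψ_τ(s,0) = Σ ω_n B_n sin(ns) with ω_n = n: B_3 = 6/3 = 2.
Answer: ψ(s, τ) = sin(s)cos(τ) + 2sin(2s)cos(2τ) + 2sin(3s)sin(3τ)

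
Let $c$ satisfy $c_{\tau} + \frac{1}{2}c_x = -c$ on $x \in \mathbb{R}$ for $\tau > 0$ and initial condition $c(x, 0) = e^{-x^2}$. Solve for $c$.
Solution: Substitute $c = e^{-\tau}u$.
Then $c_{\tau} = e^{-\tau}(u_{\tau} - u)$, $c_x = e^{-\tau}u_x$; substituting and dividing by $e^{-\tau}$, the lower-order terms cancel: $u_{\tau} + \frac{1}{2}u_x = 0$ (standard advection equation).
Data for $u$: $u(x,0) = c(x,0) = e^{-x^2}$.
By characteristics ($dx/d\tau = 1/2$), $u(x,\tau) = f(x - \frac{1}{2}\tau)$ with $f = u( \cdot , 0)$.
So $u(x,\tau) = e^{-(x - \tau/2)^2}$, and $c(x,\tau) = e^{-\tau}u(x,\tau)$.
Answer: $c(x, \tau) = e^{-\tau} e^{-(-\tau/2 + x)^2}$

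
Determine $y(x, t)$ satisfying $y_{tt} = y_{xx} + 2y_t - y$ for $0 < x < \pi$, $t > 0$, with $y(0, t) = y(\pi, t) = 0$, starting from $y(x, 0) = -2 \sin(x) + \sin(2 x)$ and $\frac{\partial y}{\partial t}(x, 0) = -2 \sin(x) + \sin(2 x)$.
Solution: Substitute $y = e^{t}u$, i.e. $u = e^{-t}y$.
By the product rule, $y_t = e^{t}(u_t + u)$, $y_{tt} = e^{t}(u_{tt} + 2u_t + u)$, $y_{xx} = e^{t}u_{xx}$.
Substituting into the PDE and dividing by $e^{t}$: $u_{tt} + 2u_t + u = u_{xx} + 2(u_t + u) - u$.
The lower-order terms cancel, leaving the standard wave equation $u_{tt} = u_{xx}$.
Initial data for $u$: $u(x,0) = y(x,0) = -2 \sin(x) + \sin(2 x)$; $u_t(x,0) = y_t(x,0) - y(x,0) = 0$. The boundary conditions carry over: $u(0,t) = u(\pi,t) = 0$.
Solve for $u$:
  Using separation of variables $u = X(x)T(t)$:
  Eigenfunctions: $\sin(nx)$, $n = 1, 2, 3, \ldots$
  General solution: $u(x, t) = \sum [A_n \cos(n t) + B_n \sin(n t)] \sin(nx)$
  From $u(x,0) = -2 \sin(x) + \sin(2 x)$: $A_1=-2, A_2=1$. From $u_t(x,0) = 0$: all $B_n = 0$.
Hence $u(x,t) = -2 \sin(x) \cos(t) + \sin(2 x) \cos(2 t)$.
Transform back: $y(x,t) = e^{t}u(x,t)$.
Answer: $y(x, t) = -2 e^{t} \sin(x) \cos(t) + e^{t} \sin(2 x) \cos(2 t)$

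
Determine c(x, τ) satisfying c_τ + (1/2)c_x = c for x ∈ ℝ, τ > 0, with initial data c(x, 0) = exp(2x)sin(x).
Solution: Substitute c = exp(2x)u.
Then c_x = exp(2x)(u_x + 2u), c_τ = exp(2x)u_τ; substituting and dividing by exp(2x), the lower-order terms cancel: u_τ + (1/2)u_x = 0 (standard advection equation).
Data for u: u(x,0) = exp(-2x)c(x,0) = sin(x).
By characteristics (dx/dτ = 1/2), u(x,τ) = f(x - (1/2)τ) with f = u(·, 0).
So u(x,τ) = sin(x - τ/2), and c(x,τ) = exp(2x)u(x,τ).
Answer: c(x, τ) = exp(2x)sin(x - τ/2)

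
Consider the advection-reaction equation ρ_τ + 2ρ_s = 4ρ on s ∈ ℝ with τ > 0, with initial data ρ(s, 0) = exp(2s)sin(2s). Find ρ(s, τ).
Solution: Substitute ρ = exp(2s)u.
Then ρ_s = exp(2s)(u_s + 2u), ρ_τ = exp(2s)u_τ; substituting and dividing by exp(2s), the lower-order terms cancel: u_τ + 2u_s = 0 (standard advection equation).
Data for u: u(s,0) = exp(-2s)ρ(s,0) = sin(2s).
By characteristics (ds/dτ = 2), u(s,τ) = f(s - 2τ) with f = u(·, 0).
So u(s,τ) = sin(2s - 4τ), and ρ(s,τ) = exp(2s)u(s,τ).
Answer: ρ(s, τ) = exp(2s)sin(2s - 4τ)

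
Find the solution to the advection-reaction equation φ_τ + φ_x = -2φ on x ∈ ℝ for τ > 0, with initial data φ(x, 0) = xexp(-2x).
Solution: Substitute φ = exp(-2x)u.
Then φ_x = exp(-2x)(u_x - 2u), φ_τ = exp(-2x)u_τ; substituting and dividing by exp(-2x), the lower-order terms cancel: u_τ + u_x = 0 (standard advection equation).
Data for u: u(x,0) = exp(2x)φ(x,0) = x.
By characteristics (dx/dτ = 1), u(x,τ) = f(x - τ) with f = u(·, 0).
So u(x,τ) = x - τ, and φ(x,τ) = exp(-2x)u(x,τ).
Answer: φ(x, τ) = xexp(-2x) - τexp(-2x)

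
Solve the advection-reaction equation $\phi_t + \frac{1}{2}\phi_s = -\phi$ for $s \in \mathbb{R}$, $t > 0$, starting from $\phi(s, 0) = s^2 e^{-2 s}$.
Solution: Substitute $\phi = e^{-2s}u$.
Then $\phi_s = e^{-2s}(u_s - 2u)$, $\phi_t = e^{-2s}u_t$; substituting and dividing by $e^{-2s}$, the lower-order terms cancel: $u_t + \frac{1}{2}u_s = 0$ (standard advection equation).
Data for $u$: $u(s,0) = e^{2s}\phi(s,0) = s^2$.
By characteristics ($ds/dt = 1/2$), $u(s,t) = f(s - \frac{1}{2}t)$ with $f = u( \cdot , 0)$.
So $u(s,t) = s^2 - s t + \frac{1}{4} t^2$, and $\phi(s,t) = e^{-2s}u(s,t)$.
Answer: $\phi(s, t) = s^2 e^{-2 s} -  s t e^{-2 s} + \frac{1}{4} t^2 e^{-2 s}$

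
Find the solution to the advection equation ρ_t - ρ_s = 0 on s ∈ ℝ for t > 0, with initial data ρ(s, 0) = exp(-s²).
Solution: By characteristics (ds/dt = -1), ρ(s,t) = f(s + t) with f = ρ(·, 0).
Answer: ρ(s, t) = exp(-(s + t)²)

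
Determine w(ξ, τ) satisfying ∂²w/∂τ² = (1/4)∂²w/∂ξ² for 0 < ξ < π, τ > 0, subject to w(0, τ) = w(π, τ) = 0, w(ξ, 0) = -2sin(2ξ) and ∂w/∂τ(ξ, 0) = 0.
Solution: Separating variables: w = Σ [A_n cos(ω_n τ) + B_n sin(ω_n τ)] sin(nξ), ω_n = n/2. From ICs: A_2=-2.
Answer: w(ξ, τ) = -2sin(2ξ)cos(τ)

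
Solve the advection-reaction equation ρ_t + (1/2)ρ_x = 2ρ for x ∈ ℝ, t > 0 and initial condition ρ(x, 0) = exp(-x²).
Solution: Substitute ρ = exp(2t)u, i.e. u = exp(-2t)ρ.
By the product rule, ρ_t = exp(2t)(u_t + 2u), ρ_x = exp(2t)u_x.
Substituting into the PDE and dividing by exp(2t): u_t + 2u + (1/2)u_x = 2u.
The lower-order terms cancel, leaving the standard advection equation u_t + (1/2)u_x = 0.
Initial data for u: u(x,0) = ρ(x,0) = exp(-x²).
Solve for u:
  By method of characteristics (waves move right with speed 1/2):
  Along characteristics x - (1/2)t = const, u is constant, so u(x,t) = f(x - (1/2)t) with f = u(·, 0).
Hence u(x,t) = exp(-(-t/2 + x)²).
Transform back: ρ(x,t) = exp(2t)u(x,t).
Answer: ρ(x, t) = exp(2t)exp(-(-t/2 + x)²)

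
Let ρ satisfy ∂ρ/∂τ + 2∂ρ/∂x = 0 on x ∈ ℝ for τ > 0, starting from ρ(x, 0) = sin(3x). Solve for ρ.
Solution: By characteristics (dx/dτ = 2), ρ(x,τ) = f(x - 2τ) with f = ρ(·, 0).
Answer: ρ(x, τ) = sin(3x - 6τ)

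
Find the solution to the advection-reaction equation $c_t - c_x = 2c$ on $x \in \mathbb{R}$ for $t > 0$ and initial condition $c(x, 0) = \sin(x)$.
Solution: Substitute $c = e^{2t}u$.
Then $c_t = e^{2t}(u_t + 2u)$, $c_x = e^{2t}u_x$; substituting and dividing by $e^{2t}$, the lower-order terms cancel: $u_t - u_x = 0$ (standard advection equation).
Data for $u$: $u(x,0) = c(x,0) = \sin(x)$.
By characteristics ($dx/dt = -1$), $u(x,t) = f(x + t)$ with $f = u( \cdot , 0)$.
So $u(x,t) = \sin(t + x)$, and $c(x,t) = e^{2t}u(x,t)$.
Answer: $c(x, t) = e^{2 t} \sin(t + x)$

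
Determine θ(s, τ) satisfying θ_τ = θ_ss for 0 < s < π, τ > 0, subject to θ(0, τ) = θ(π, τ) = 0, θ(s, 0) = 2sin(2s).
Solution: Using separation of variables θ = X(s)G(τ):
Eigenfunctions: sin(ns), n = 1, 2, 3, ...
General solution: θ(s, τ) = Σ c_n sin(ns) exp(-n² τ)
Matching θ(s,0) = 2sin(2s) term by term: c_2=2.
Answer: θ(s, τ) = 2exp(-4τ)sin(2s)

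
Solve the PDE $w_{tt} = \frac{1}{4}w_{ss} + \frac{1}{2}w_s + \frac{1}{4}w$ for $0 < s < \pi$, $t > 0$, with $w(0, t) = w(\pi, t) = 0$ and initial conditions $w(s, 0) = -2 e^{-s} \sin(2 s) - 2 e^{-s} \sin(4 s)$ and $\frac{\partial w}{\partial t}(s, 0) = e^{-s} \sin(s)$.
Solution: Substitute $w = e^{-s}u$, i.e. $u = e^{s}w$.
By the product rule, $w_s = e^{-s}(u_s - u)$, $w_{ss} = e^{-s}(u_{ss} - 2u_s + u)$, $w_{tt} = e^{-s}u_{tt}$.
Substituting into the PDE and dividing by $e^{-s}$: $u_{tt} = \frac{1}{4}(u_{ss} - 2u_s + u) + \frac{1}{2}(u_s - u) + \frac{1}{4}u$.
The lower-order terms cancel, leaving the standard wave equation $u_{tt} = \frac{1}{4}u_{ss}$.
Initial data for $u$: $u(s,0) = e^{s}w(s,0) = -2 \sin(2 s) - 2 \sin(4 s)$; $u_t(s,0) = e^{s}w_t(s,0) = \sin(s)$. The boundary conditions carry over: $u(0,t) = u(\pi,t) = 0$.
Solve for $u$:
  Using separation of variables $u = X(s)T(t)$:
  Eigenfunctions: $\sin(ns)$, $n = 1, 2, 3, \ldots$
  General solution: $u(s, t) = \sum [A_n \cos(n t/2) + B_n \sin(n t/2)] \sin(ns)$
  From $u(s,0) = -2 \sin(2 s) - 2 \sin(4 s)$: $A_2=-2, A_4=-2$. From $u_t(s,0) = \sin(s)$, using $u_t(s,0) = \sum \omega_n B_n \sin(ns)$ with $\omega_n = n/2$: $B_1 = 1/(1/2) = 2$.
Hence $u(s,t) = 2 \sin(s) \sin(t/2) - 2 \sin(2 s) \cos(t) - 2 \sin(4 s) \cos(2 t)$.
Transform back: $w(s,t) = e^{-s}u(s,t)$.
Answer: $w(s, t) = 2 e^{-s} \sin(s) \sin(t/2) - 2 e^{-s} \sin(2 s) \cos(t) - 2 e^{-s} \sin(4 s) \cos(2 t)$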